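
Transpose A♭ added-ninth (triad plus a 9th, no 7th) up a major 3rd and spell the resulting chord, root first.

Transposed root: A-flat → C (major 3rd up). So we spell C added-ninth:
root → C
3rd (major 3rd) → E
5th (perfect 5th) → G
9th (major 9th) → D

C, E, G, D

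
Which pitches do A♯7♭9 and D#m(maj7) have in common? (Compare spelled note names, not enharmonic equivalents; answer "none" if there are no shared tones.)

A♯7♭9: A# C## E# G# B
D#m(maj7): D# F# A# C##
Common to both → A#, C##.

A#, C##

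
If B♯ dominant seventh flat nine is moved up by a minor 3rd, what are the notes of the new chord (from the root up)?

A minor 3rd up from B-sharp is D-sharp, so the new chord is D-sharp dominant seventh flat nine.
root → D-sharp
3rd (major 3rd) → F-double-sharp
5th (perfect 5th) → A-sharp
7th (minor 7th) → C-sharp
9th (minor 9th) → E

D-sharp, F-double-sharp, A-sharp, C-sharp, E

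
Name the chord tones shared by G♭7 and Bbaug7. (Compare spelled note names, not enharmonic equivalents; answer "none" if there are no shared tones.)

B♭

G♭7 = G♭, B♭, D♭, F♭.
Bbaug7 = B♭, D, F♯, A♭.
Shared: B♭.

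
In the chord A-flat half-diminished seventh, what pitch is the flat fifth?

Ebb

Root of A-flat half-diminished seventh = Ab. The 5th is a diminished 5th: Ab up a diminished 5th → Ebb.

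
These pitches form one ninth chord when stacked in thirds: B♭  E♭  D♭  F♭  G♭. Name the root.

E♭

Arranged so that each adjacent pair is a third by letter name: E♭ – G♭ – B♭ – D♭ – F♭.
The bottom of that stack, E♭, is the root (this is E♭ minor seventh flat nine).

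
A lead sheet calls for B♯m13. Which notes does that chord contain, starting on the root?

B♯m13: minor thirteenth on B♯.
Root: B♯
Minor 3rd (3rd): D♯
Perfect 5th (5th): F𝄪
Minor 7th (7th): A♯
Major 9th (9th): C𝄪
Perfect 11th (11th): E♯
Major 13th (13th): G𝄪

B♯, D♯, F𝄪, A♯, C𝄪, E♯, G𝄪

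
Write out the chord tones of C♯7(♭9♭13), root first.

C# – E# – G# – B – D – A

Root C#, quality dominant seventh flat nine flat thirteen:
C# — root
E# — major 3rd
G# — perfect 5th
B — minor 7th
D — minor 9th
A — minor 13th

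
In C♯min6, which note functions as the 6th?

A#

C♯min6 is built on C#; its 6th is a major 6th above the root.
A sixth above C uses the letter A, and the major 6th above C# is A#.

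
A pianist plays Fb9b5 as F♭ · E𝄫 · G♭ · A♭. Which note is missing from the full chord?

Fb9b5 = F♭, A♭, C𝄫, E𝄫, G♭. The voicing lacks the 5th (diminished 5th), C𝄫.

C𝄫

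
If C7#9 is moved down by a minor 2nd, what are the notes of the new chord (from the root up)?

B, D♯, F♯, A, C𝄪

C down a minor 2nd → B. New chord: B dominant seventh sharp nine.
root → B
3rd (major 3rd) → D♯
5th (perfect 5th) → F♯
7th (minor 7th) → A
9th (augmented 9th) → C𝄪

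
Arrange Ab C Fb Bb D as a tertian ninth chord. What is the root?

Stacking in thirds gives Bb – D – Fb – Ab – C, so Bb is the root — Bb dominant ninth flat five.

Bb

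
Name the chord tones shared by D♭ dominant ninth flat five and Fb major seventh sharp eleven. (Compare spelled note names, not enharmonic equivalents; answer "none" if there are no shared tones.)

C-flat – E-flat

D♭ dominant ninth flat five = D-flat, F, A-double-flat, C-flat, E-flat.
Fb major seventh sharp eleven = F-flat, A-flat, C-flat, E-flat, B-flat.
Shared: C-flat, E-flat.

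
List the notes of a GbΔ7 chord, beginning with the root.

Gb  Bb  Db  F

GbΔ7 is a major seventh built on Gb.
Gb — root
Bb — major 3rd
Db — perfect 5th
F — major 7th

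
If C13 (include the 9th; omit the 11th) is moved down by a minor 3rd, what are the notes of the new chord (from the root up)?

A – C♯ – E – G – B – F♯

C down a minor 3rd → A. New chord: A dominant thirteenth.
- root: A
- major 3rd: C♯
- perfect 5th: E
- minor 7th: G
- major 9th: B
- major 13th: F♯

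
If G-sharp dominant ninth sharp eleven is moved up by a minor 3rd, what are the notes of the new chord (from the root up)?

Transposed root: G# → B (minor 3rd up). So we spell B dominant ninth sharp eleven:
- root: B
- major 3rd: D#
- perfect 5th: F#
- minor 7th: A
- major 9th: C#
- augmented 11th: E#

B D# F# A C# E#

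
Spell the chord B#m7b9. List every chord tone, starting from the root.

B#, D#, F##, A#, C#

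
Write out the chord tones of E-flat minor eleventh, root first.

E-flat minor eleventh: minor eleventh on E-flat.
E-flat — root
G-flat — minor 3rd
B-flat — perfect 5th
D-flat — minor 7th
F — major 9th
A-flat — perfect 11th

E-flat G-flat B-flat D-flat F A-flat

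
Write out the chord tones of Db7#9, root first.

Db7#9: dominant seventh sharp nine on Db.
root → Db
3rd (major 3rd) → F
5th (perfect 5th) → Ab
7th (minor 7th) → Cb
9th (augmented 9th) → E

Db F Ab Cb E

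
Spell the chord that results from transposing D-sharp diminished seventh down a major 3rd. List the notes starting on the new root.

A major 3rd down from D# is B, so the new chord is B diminished seventh.
B — root
D — minor 3rd
F — diminished 5th
Ab — diminished 7th

B D F Ab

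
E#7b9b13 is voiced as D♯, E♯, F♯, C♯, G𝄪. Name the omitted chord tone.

The full E#7b9b13 chord is E♯, G𝄪, B♯, D♯, F♯, C♯.
Comparing with the voicing, the perfect 5th (5th) — B♯ — is absent.

B♯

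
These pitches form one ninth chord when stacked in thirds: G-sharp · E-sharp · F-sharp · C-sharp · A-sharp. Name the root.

F-sharp

Stacking in thirds gives F-sharp – A-sharp – C-sharp – E-sharp – G-sharp, so F-sharp is the root — F-sharp major ninth.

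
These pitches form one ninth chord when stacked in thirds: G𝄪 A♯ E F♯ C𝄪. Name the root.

Stacking in thirds gives F♯ – A♯ – C𝄪 – E – G𝄪, so F♯ is the root — F♯ dominant seventh sharp nine sharp five.

F♯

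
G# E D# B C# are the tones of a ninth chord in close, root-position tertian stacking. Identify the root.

Stacking in thirds gives C# – E – G# – B – D#, so C# is the root — C# minor ninth.

C#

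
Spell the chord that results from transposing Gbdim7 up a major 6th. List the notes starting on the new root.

Transposed root: Gb → Eb (major 6th up). So we spell Eb diminished seventh:
- root: Eb
- minor 3rd: Gb
- diminished 5th: Bbb
- diminished 7th: Dbb

Eb, Gb, Bbb, Dbb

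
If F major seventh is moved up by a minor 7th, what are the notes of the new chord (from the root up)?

E-flat, G, B-flat, D

A minor 7th up from F is E-flat, so the new chord is E-flat major seventh.
Root: E-flat
Major 3rd (3rd): G
Perfect 5th (5th): B-flat
Major 7th (7th): D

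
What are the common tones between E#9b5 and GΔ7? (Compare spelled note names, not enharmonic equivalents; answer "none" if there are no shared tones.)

E#9b5: E# G## B D# F##
GΔ7: G B D F#
Common to both → B.

B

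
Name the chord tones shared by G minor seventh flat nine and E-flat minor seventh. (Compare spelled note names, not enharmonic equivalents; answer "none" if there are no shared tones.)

B-flat

G minor seventh flat nine = G, B-flat, D, F, A-flat.
E-flat minor seventh = E-flat, G-flat, B-flat, D-flat.
Shared: B-flat.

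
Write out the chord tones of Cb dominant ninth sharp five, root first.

Cb Eb G Bbb Db

Root Cb, quality dominant ninth sharp five:
Root: Cb
Major 3rd (3rd): Eb
Augmented 5th (5th): G
Minor 7th (7th): Bbb
Major 9th (9th): Db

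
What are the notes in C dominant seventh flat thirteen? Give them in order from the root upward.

C – E – G – B-flat – A-flat

Root C, quality dominant seventh flat thirteen:
Root: C
Major 3rd (3rd): E
Perfect 5th (5th): G
Minor 7th (7th): B-flat
Minor 13th (13th): A-flat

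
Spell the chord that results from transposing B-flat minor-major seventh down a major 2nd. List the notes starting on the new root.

A-flat, C-flat, E-flat, G

Transposed root: B-flat → A-flat (major 2nd down). So we spell A-flat minor-major seventh:
- root: A-flat
- minor 3rd: C-flat
- perfect 5th: E-flat
- major 7th: G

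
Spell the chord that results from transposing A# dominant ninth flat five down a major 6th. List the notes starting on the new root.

C-sharp, E-sharp, G, B, D-sharp

Transposed root: A-sharp → C-sharp (major 6th down). So we spell C-sharp dominant ninth flat five:
C-sharp — root
E-sharp — major 3rd
G — diminished 5th
B — minor 7th
D-sharp — major 9th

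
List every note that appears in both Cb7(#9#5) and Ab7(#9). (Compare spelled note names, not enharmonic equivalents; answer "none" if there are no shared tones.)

Cb7(#9#5) = Cb, Eb, G, Bbb, D.
Ab7(#9) = Ab, C, Eb, Gb, B.
Shared: Eb.

Eb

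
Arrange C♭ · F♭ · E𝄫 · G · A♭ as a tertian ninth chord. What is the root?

F♭

Stacking in thirds gives F♭ – A♭ – C♭ – E𝄫 – G, so F♭ is the root — F♭ dominant seventh sharp nine.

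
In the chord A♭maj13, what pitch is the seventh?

A♭maj13 is built on Ab; its 7th is a major 7th above the root.
A seventh above A uses the letter G, and the major 7th above Ab is G.

G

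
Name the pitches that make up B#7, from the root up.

B#, D##, F##, A#

B#7 is a dominant seventh built on B#.
B# — root
D## — major 3rd
F## — perfect 5th
A# — minor 7th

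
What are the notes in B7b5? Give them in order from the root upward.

B7b5 is a dominant seventh flat five built on B.
Root: B
Major 3rd (3rd): D#
Diminished 5th (5th): F
Minor 7th (7th): A

B – D# – F – A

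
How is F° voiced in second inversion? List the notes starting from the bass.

In root position, F° is F–Ab–Cb.
Second inversion puts the fifth (Cb) in the bass.

Cb – F – Ab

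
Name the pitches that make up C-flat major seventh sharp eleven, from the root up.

C♭ E♭ G♭ B♭ F

C-flat major seventh sharp eleven: major seventh sharp eleven on C♭.
Root: C♭
Major 3rd (3rd): E♭
Perfect 5th (5th): G♭
Major 7th (7th): B♭
Augmented 11th (11th): F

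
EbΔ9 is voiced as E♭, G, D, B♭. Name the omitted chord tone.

F

EbΔ9 = E♭, G, B♭, D, F. The voicing lacks the 9th (major 9th), F.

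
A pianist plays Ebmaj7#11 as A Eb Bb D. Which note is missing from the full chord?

G

Ebmaj7#11 = Eb, G, Bb, D, A. The voicing lacks the 3rd (major 3rd), G.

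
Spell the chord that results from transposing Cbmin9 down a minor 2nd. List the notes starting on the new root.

Bb  Db  F  Ab  C

A minor 2nd down from Cb is Bb, so the new chord is Bb minor ninth.
- root: Bb
- minor 3rd: Db
- perfect 5th: F
- minor 7th: Ab
- major 9th: C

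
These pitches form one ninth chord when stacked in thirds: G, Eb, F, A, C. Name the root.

F

Stacking in thirds gives F – A – C – Eb – G, so F is the root — F dominant ninth.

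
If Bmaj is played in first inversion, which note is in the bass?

Bmaj = B–D#–F#. First inversion → third in the bass = D#.

D#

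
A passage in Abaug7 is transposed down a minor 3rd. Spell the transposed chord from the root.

Transposed root: Ab → F (minor 3rd down). So we spell F augmented seventh:
- root: F
- major 3rd: A
- augmented 5th: C#
- minor 7th: Eb

F A C# Eb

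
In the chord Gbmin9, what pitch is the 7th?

Fb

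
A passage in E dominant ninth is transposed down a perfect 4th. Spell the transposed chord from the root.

B – D-sharp – F-sharp – A – C-sharp

E down a perfect 4th → B. New chord: B dominant ninth.
- root: B
- major 3rd: D-sharp
- perfect 5th: F-sharp
- minor 7th: A
- major 9th: C-sharp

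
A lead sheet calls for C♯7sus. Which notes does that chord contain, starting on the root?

C# – F# – G# – B

Root C#, quality dominant seventh suspended fourth:
- root: C#
- perfect 4th: F#
- perfect 5th: G#
- minor 7th: B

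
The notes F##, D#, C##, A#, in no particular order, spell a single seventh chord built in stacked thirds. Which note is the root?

Arranged so that each adjacent pair is a third by letter name: D# – F## – A# – C##.
The bottom of that stack, D#, is the root (this is D# major seventh).

D#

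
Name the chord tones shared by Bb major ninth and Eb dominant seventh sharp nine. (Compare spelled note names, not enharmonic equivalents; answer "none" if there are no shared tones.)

B-flat

Bb major ninth: B-flat D F A C
Eb dominant seventh sharp nine: E-flat G B-flat D-flat F-sharp
Common to both → B-flat.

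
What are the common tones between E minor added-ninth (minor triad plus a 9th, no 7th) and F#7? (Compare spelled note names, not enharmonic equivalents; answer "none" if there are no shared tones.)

E, F#

E minor added-ninth: E G B F#
F#7: F# A# C# E
Common to both → E, F#.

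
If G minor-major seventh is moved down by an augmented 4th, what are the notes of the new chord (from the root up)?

Transposed root: G → D-flat (augmented 4th down). So we spell D-flat minor-major seventh:
- root: D-flat
- minor 3rd: F-flat
- perfect 5th: A-flat
- major 7th: C

D-flat, F-flat, A-flat, C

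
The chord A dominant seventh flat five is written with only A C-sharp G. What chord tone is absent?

The full A dominant seventh flat five chord is A, C-sharp, E-flat, G.
Comparing with the voicing, the diminished 5th (5th) — E-flat — is absent.

E-flat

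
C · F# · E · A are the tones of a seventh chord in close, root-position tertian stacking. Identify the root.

F#

Arranged so that each adjacent pair is a third by letter name: F# – A – C – E.
The bottom of that stack, F#, is the root (this is F# half-diminished seventh).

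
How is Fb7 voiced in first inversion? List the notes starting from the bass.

Ab  Cb  Ebb  Fb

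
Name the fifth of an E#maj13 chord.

E#maj13 is built on E#; its 5th is a perfect 5th above the root.
A fifth above E uses the letter B, and the perfect 5th above E# is B#.

B#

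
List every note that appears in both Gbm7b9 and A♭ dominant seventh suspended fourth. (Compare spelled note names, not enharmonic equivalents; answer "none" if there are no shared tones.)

Gb – Db

Gbm7b9: Gb Bbb Db Fb Abb
A♭ dominant seventh suspended fourth: Ab Db Eb Gb
Common to both → Gb, Db.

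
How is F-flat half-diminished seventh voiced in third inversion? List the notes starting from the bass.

In root position, F-flat half-diminished seventh is Fb–Abb–Cbb–Ebb.
Third inversion puts the seventh (Ebb) in the bass.

Ebb – Fb – Abb – Cbb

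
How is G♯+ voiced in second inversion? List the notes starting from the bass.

D## – G# – B#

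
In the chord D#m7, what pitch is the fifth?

D#m7 is built on D#; its 5th is a perfect 5th above the root.
A fifth above D uses the letter A, and the perfect 5th above D# is A#.

A#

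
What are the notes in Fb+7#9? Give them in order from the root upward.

Fb, Ab, C, Ebb, G

Fb+7#9: dominant seventh sharp nine sharp five on Fb.
Root: Fb
Major 3rd (3rd): Ab
Augmented 5th (5th): C
Minor 7th (7th): Ebb
Augmented 9th (9th): G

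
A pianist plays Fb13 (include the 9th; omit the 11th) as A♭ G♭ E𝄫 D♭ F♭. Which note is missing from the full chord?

Fb13 = F♭, A♭, C♭, E𝄫, G♭, D♭. The voicing lacks the 5th (perfect 5th), C♭.

C♭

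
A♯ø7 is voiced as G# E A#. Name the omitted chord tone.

A♯ø7 = A#, C#, E, G#. The voicing lacks the 3rd (minor 3rd), C#.

C#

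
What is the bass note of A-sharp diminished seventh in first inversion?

C#

A-sharp diminished seventh = A#–C#–E–G. First inversion → third in the bass = C#.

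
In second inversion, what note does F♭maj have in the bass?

Cb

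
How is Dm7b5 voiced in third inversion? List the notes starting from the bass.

In root position, Dm7b5 is D–F–Ab–C.
Third inversion puts the seventh (C) in the bass.

C – D – F – Ab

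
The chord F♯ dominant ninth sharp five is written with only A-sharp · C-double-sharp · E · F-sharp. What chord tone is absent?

F♯ dominant ninth sharp five = F-sharp, A-sharp, C-double-sharp, E, G-sharp. The voicing lacks the 9th (major 9th), G-sharp.

G-sharp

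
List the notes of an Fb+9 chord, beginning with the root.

Fb+9: dominant ninth sharp five on Fb.
Root: Fb
Major 3rd (3rd): Ab
Augmented 5th (5th): C
Minor 7th (7th): Ebb
Major 9th (9th): Gb

Fb  Ab  C  Ebb  Gb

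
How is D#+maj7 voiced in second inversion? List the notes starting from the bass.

A##, C##, D#, F##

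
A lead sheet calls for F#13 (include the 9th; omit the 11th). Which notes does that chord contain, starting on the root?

F#  A#  C#  E  G#  D#

F#13: dominant thirteenth on F#.
F# — root
A# — major 3rd
C# — perfect 5th
E — minor 7th
G# — major 9th
D# — major 13th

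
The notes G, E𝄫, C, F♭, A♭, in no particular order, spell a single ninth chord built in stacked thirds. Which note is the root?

F♭

Stacking in thirds gives F♭ – A♭ – C – E𝄫 – G, so F♭ is the root — F♭ dominant seventh sharp nine sharp five.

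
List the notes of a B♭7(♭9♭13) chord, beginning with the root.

B♭7(♭9♭13) is a dominant seventh flat nine flat thirteen built on Bb.
Bb — root
D — major 3rd
F — perfect 5th
Ab — minor 7th
Cb — minor 9th
Gb — minor 13th

Bb  D  F  Ab  Cb  Gb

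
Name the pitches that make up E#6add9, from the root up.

E#, G##, B#, C##, F##

Root E#, quality six-nine:
root → E#
3rd (major 3rd) → G##
5th (perfect 5th) → B#
6th (major 6th) → C##
9th (major 9th) → F##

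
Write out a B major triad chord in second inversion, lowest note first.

In root position, B major triad is B–D#–F#.
Second inversion puts the fifth (F#) in the bass.

F#, B, D#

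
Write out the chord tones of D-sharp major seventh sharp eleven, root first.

Root D-sharp, quality major seventh sharp eleven:
root → D-sharp
3rd (major 3rd) → F-double-sharp
5th (perfect 5th) → A-sharp
7th (major 7th) → C-double-sharp
11th (augmented 11th) → G-double-sharp

D-sharp F-double-sharp A-sharp C-double-sharp G-double-sharp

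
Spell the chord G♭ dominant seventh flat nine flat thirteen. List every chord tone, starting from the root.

Gb, Bb, Db, Fb, Abb, Ebb

Root Gb, quality dominant seventh flat nine flat thirteen:
- root: Gb
- major 3rd: Bb
- perfect 5th: Db
- minor 7th: Fb
- minor 9th: Abb
- minor 13th: Ebb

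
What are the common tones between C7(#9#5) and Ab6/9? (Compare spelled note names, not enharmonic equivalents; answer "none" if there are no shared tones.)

C Bb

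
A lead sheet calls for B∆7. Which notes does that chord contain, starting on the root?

B∆7: major seventh on B.
Root: B
Major 3rd (3rd): D♯
Perfect 5th (5th): F♯
Major 7th (7th): A♯

B D♯ F♯ A♯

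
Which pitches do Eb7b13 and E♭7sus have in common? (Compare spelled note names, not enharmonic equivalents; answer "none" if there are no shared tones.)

Eb7b13: E♭ G B♭ D♭ C♭
E♭7sus: E♭ A♭ B♭ D♭
Common to both → E♭, B♭, D♭.

E♭ – B♭ – D♭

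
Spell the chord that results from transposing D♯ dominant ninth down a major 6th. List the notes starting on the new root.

D# down a major 6th → F#. New chord: F# dominant ninth.
root → F#
3rd (major 3rd) → A#
5th (perfect 5th) → C#
7th (minor 7th) → E
9th (major 9th) → G#

F# – A# – C# – E – G#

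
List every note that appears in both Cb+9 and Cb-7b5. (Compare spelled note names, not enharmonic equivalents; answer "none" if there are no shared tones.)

Cb – Bbb

Cb+9 = Cb, Eb, G, Bbb, Db.
Cb-7b5 = Cb, Ebb, Gbb, Bbb.
Shared: Cb, Bbb.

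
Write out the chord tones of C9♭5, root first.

Root C, quality dominant ninth flat five:
- root: C
- major 3rd: E
- diminished 5th: Gb
- minor 7th: Bb
- major 9th: D

C, E, Gb, Bb, D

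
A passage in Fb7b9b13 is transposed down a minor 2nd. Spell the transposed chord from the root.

A minor 2nd down from F♭ is E♭, so the new chord is E♭ dominant seventh flat nine flat thirteen.
Root: E♭
Major 3rd (3rd): G
Perfect 5th (5th): B♭
Minor 7th (7th): D♭
Minor 9th (9th): F♭
Minor 13th (13th): C♭

E♭  G  B♭  D♭  F♭  C♭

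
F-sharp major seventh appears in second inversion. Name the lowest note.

F-sharp major seventh in root position is F-sharp–A-sharp–C-sharp–E-sharp.
Second inversion places the fifth in the bass, which is C-sharp.

C-sharp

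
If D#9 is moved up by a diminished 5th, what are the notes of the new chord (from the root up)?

D# up a diminished 5th → A. New chord: A dominant ninth.
Root: A
Major 3rd (3rd): C#
Perfect 5th (5th): E
Minor 7th (7th): G
Major 9th (9th): B

A  C#  E  G  B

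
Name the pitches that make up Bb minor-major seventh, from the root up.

Root B-flat, quality minor-major seventh:
- root: B-flat
- minor 3rd: D-flat
- perfect 5th: F
- major 7th: A

B-flat, D-flat, F, A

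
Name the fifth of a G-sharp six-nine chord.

Root of G-sharp six-nine = G#. The 5th is a perfect 5th: G# up a perfect 5th → D#.

D#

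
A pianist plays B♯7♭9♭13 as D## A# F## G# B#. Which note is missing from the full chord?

C#

The full B♯7♭9♭13 chord is B#, D##, F##, A#, C#, G#.
Comparing with the voicing, the minor 9th (9th) — C# — is absent.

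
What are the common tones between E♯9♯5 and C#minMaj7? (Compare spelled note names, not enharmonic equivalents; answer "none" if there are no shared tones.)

none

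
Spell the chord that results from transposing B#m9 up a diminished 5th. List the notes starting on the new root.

F# – A – C# – E – G#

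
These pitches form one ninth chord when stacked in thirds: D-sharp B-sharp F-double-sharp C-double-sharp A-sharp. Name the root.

B-sharp

Arranged so that each adjacent pair is a third by letter name: B-sharp – D-sharp – F-double-sharp – A-sharp – C-double-sharp.
The bottom of that stack, B-sharp, is the root (this is B-sharp minor ninth).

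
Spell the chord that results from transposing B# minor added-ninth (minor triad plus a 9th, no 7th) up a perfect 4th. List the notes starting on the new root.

E-sharp G-sharp B-sharp F-double-sharp

Transposed root: B-sharp → E-sharp (perfect 4th up). So we spell E-sharp minor added-ninth:
root → E-sharp
3rd (minor 3rd) → G-sharp
5th (perfect 5th) → B-sharp
9th (major 9th) → F-double-sharp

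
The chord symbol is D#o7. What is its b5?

Root of D#o7 = D#. The 5th is a diminished 5th: D# up a diminished 5th → A.

A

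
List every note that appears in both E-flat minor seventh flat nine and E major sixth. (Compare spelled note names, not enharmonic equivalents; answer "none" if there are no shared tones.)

none

E-flat minor seventh flat nine = Eb, Gb, Bb, Db, Fb.
E major sixth = E, G#, B, C#.
Shared: none.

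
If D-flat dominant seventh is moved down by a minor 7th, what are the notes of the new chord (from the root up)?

E♭, G, B♭, D♭

Transposed root: D♭ → E♭ (minor 7th down). So we spell E♭ dominant seventh:
root → E♭
3rd (major 3rd) → G
5th (perfect 5th) → B♭
7th (minor 7th) → D♭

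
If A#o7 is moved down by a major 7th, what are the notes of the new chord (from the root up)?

A major 7th down from A# is B, so the new chord is B diminished seventh.
B — root
D — minor 3rd
F — diminished 5th
Ab — diminished 7th

B D F Ab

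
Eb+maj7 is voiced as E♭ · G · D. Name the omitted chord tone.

Eb+maj7 = E♭, G, B, D. The voicing lacks the 5th (augmented 5th), B.

B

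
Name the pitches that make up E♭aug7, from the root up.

Eb – G – B – Db

E♭aug7 is an augmented seventh built on Eb.
Root: Eb
Major 3rd (3rd): G
Augmented 5th (5th): B
Minor 7th (7th): Db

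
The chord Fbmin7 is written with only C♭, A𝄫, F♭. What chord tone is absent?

Fbmin7 = F♭, A𝄫, C♭, E𝄫. The voicing lacks the 7th (minor 7th), E𝄫.

E𝄫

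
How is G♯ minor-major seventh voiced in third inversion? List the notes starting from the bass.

In root position, G♯ minor-major seventh is G#–B–D#–F##.
Third inversion puts the seventh (F##) in the bass.

F## G# B D#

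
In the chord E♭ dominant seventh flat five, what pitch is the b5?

B-double-flat

Root of E♭ dominant seventh flat five = E-flat. The 5th is a diminished 5th: E-flat up a diminished 5th → B-double-flat.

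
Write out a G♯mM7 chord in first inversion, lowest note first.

B, D♯, F𝄪, G♯

G♯mM7 = G♯–B–D♯–F𝄪; first inversion → third (B) lowest.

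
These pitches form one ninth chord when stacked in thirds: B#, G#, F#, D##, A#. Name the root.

G#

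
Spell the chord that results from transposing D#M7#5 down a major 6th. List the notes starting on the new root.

D♯ down a major 6th → F♯. New chord: F♯ augmented major seventh.
F♯ — root
A♯ — major 3rd
C𝄪 — augmented 5th
E♯ — major 7th

F♯ A♯ C𝄪 E♯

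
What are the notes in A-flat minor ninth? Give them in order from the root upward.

Root A-flat, quality minor ninth:
root → A-flat
3rd (minor 3rd) → C-flat
5th (perfect 5th) → E-flat
7th (minor 7th) → G-flat
9th (major 9th) → B-flat

A-flat C-flat E-flat G-flat B-flat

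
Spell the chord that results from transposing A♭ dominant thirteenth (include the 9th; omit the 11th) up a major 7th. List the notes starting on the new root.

G B D F A E

A major 7th up from A-flat is G, so the new chord is G dominant thirteenth.
- root: G
- major 3rd: B
- perfect 5th: D
- minor 7th: F
- major 9th: A
- major 13th: E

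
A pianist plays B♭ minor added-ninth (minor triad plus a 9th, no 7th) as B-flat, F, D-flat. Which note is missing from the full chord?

C

The full B♭ minor added-ninth chord is B-flat, D-flat, F, C.
Comparing with the voicing, the major 9th (9th) — C — is absent.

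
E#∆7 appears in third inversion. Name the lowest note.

D##

E#∆7 = E#–G##–B#–D##. Third inversion → seventh in the bass = D##.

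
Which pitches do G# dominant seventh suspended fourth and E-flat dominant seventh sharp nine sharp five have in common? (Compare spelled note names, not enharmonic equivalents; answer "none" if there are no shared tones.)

G# dominant seventh suspended fourth: G-sharp C-sharp D-sharp F-sharp
E-flat dominant seventh sharp nine sharp five: E-flat G B D-flat F-sharp
Common to both → F-sharp.

F-sharp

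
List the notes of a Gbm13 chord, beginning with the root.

Gbm13: minor thirteenth on Gb.
Root: Gb
Minor 3rd (3rd): Bbb
Perfect 5th (5th): Db
Minor 7th (7th): Fb
Major 9th (9th): Ab
Perfect 11th (11th): Cb
Major 13th (13th): Eb

Gb, Bbb, Db, Fb, Ab, Cb, Eb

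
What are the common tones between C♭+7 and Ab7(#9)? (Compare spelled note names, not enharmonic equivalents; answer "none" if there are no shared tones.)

Eb

C♭+7 = Cb, Eb, G, Bbb.
Ab7(#9) = Ab, C, Eb, Gb, B.
Shared: Eb.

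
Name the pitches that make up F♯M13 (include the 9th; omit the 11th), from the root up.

F♯M13: major thirteenth on F#.
Root: F#
Major 3rd (3rd): A#
Perfect 5th (5th): C#
Major 7th (7th): E#
Major 9th (9th): G#
Major 13th (13th): D#

F#  A#  C#  E#  G#  D#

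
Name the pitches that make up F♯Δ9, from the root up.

F♯Δ9: major ninth on F#.
- root: F#
- major 3rd: A#
- perfect 5th: C#
- major 7th: E#
- major 9th: G#

F# – A# – C# – E# – G#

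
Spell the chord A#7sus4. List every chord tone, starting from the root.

A# D# E# G#

Root A#, quality dominant seventh suspended fourth:
root → A#
4th (perfect 4th) → D#
5th (perfect 5th) → E#
7th (minor 7th) → G#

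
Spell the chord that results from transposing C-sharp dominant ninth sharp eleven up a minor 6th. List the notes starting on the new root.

A, C-sharp, E, G, B, D-sharp

C-sharp up a minor 6th → A. New chord: A dominant ninth sharp eleven.
root → A
3rd (major 3rd) → C-sharp
5th (perfect 5th) → E
7th (minor 7th) → G
9th (major 9th) → B
11th (augmented 11th) → D-sharp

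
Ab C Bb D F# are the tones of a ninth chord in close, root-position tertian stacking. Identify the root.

Bb

Stacking in thirds gives Bb – D – F# – Ab – C, so Bb is the root — Bb dominant ninth sharp five.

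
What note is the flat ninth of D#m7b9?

E

Root of D#m7b9 = D#. The 9th is a minor 9th: D# up a minor 9th → E.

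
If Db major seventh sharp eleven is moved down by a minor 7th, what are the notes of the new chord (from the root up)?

A minor 7th down from Db is Eb, so the new chord is Eb major seventh sharp eleven.
Root: Eb
Major 3rd (3rd): G
Perfect 5th (5th): Bb
Major 7th (7th): D
Augmented 11th (11th): A

Eb, G, Bb, D, A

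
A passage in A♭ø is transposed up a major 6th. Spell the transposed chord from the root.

F, Ab, Cb, Eb

A major 6th up from Ab is F, so the new chord is F half-diminished seventh.
F — root
Ab — minor 3rd
Cb — diminished 5th
Eb — minor 7th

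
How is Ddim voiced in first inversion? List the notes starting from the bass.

Ddim = D–F–Ab; first inversion → third (F) lowest.

F – Ab – D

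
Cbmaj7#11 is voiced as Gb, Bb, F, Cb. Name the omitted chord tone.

Cbmaj7#11 = Cb, Eb, Gb, Bb, F. The voicing lacks the 3rd (major 3rd), Eb.

Eb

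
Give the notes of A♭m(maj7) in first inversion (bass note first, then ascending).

Cb, Eb, G, Ab

In root position, A♭m(maj7) is Ab–Cb–Eb–G.
First inversion puts the third (Cb) in the bass.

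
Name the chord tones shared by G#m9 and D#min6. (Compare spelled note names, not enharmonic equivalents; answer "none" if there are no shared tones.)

D# F# A#

G#m9: G# B D# F# A#
D#min6: D# F# A# B#
Common to both → D#, F#, A#.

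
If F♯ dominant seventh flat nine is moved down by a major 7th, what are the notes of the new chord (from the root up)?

G, B, D, F, Ab

F# down a major 7th → G. New chord: G dominant seventh flat nine.
root → G
3rd (major 3rd) → B
5th (perfect 5th) → D
7th (minor 7th) → F
9th (minor 9th) → Ab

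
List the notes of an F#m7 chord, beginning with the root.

F#m7 is a minor seventh built on F#.
- root: F#
- minor 3rd: A
- perfect 5th: C#
- minor 7th: E

F# – A – C# – E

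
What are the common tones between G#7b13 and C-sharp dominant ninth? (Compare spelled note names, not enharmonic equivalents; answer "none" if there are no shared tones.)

G#7b13 = G#, B#, D#, F#, E.
C-sharp dominant ninth = C#, E#, G#, B, D#.
Shared: G#, D#.

G# – D#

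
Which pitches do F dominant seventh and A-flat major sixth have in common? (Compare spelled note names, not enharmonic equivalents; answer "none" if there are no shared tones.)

F, C, E-flat

F dominant seventh: F A C E-flat
A-flat major sixth: A-flat C E-flat F
Common to both → F, C, E-flat.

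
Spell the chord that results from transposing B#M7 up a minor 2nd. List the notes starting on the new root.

C# – E# – G# – B#

B# up a minor 2nd → C#. New chord: C# major seventh.
root → C#
3rd (major 3rd) → E#
5th (perfect 5th) → G#
7th (major 7th) → B#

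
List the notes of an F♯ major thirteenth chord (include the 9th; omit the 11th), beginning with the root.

F-sharp – A-sharp – C-sharp – E-sharp – G-sharp – D-sharp

F♯ major thirteenth is a major thirteenth built on F-sharp.
F-sharp — root
A-sharp — major 3rd
C-sharp — perfect 5th
E-sharp — major 7th
G-sharp — major 9th
D-sharp — major 13th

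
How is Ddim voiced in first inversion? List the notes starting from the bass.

In root position, Ddim is D–F–Ab.
First inversion puts the third (F) in the bass.

F Ab D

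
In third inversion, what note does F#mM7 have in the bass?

F#mM7 = F#–A–C#–E#. Third inversion → seventh in the bass = E#.

E#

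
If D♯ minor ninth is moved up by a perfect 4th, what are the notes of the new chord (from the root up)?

G-sharp B D-sharp F-sharp A-sharp

Transposed root: D-sharp → G-sharp (perfect 4th up). So we spell G-sharp minor ninth:
G-sharp — root
B — minor 3rd
D-sharp — perfect 5th
F-sharp — minor 7th
A-sharp — major 9th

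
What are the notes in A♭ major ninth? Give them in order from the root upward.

A♭ major ninth is a major ninth built on A-flat.
A-flat — root
C — major 3rd
E-flat — perfect 5th
G — major 7th
B-flat — major 9th

A-flat, C, E-flat, G, B-flat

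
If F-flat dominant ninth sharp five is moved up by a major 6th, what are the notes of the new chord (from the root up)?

A major 6th up from F♭ is D♭, so the new chord is D♭ dominant ninth sharp five.
root → D♭
3rd (major 3rd) → F
5th (augmented 5th) → A
7th (minor 7th) → C♭
9th (major 9th) → E♭

D♭  F  A  C♭  E♭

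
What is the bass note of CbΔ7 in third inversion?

B♭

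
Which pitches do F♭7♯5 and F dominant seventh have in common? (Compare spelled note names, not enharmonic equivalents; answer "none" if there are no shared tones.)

C

F♭7♯5 = Fb, Ab, C, Ebb.
F dominant seventh = F, A, C, Eb.
Shared: C.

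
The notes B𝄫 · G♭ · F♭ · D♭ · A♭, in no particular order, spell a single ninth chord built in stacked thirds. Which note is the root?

Stacking in thirds gives G♭ – B𝄫 – D♭ – F♭ – A♭, so G♭ is the root — G♭ minor ninth.

G♭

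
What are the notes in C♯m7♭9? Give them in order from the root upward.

C♯m7♭9: minor seventh flat nine on C♯.
Root: C♯
Minor 3rd (3rd): E
Perfect 5th (5th): G♯
Minor 7th (7th): B
Minor 9th (9th): D

C♯, E, G♯, B, D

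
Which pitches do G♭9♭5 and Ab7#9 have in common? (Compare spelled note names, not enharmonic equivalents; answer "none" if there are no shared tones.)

G♭9♭5 = Gb, Bb, Dbb, Fb, Ab.
Ab7#9 = Ab, C, Eb, Gb, B.
Shared: Gb, Ab.

Gb, Ab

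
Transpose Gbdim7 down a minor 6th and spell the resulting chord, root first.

Bb  Db  Fb  Abb

A minor 6th down from Gb is Bb, so the new chord is Bb diminished seventh.
root → Bb
3rd (minor 3rd) → Db
5th (diminished 5th) → Fb
7th (diminished 7th) → Abb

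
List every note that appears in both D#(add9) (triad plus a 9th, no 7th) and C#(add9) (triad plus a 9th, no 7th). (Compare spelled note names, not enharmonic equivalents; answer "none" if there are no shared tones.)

D#(add9) = D♯, F𝄪, A♯, E♯.
C#(add9) = C♯, E♯, G♯, D♯.
Shared: D♯, E♯.

D♯, E♯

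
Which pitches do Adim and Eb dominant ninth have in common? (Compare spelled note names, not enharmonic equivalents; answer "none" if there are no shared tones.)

Adim: A C Eb
Eb dominant ninth: Eb G Bb Db F
Common to both → Eb.

Eb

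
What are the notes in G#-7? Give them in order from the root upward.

Root G#, quality minor seventh:
root → G#
3rd (minor 3rd) → B
5th (perfect 5th) → D#
7th (minor 7th) → F#

G# – B – D# – F#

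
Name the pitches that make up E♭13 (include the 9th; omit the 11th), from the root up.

Eb, G, Bb, Db, F, C

E♭13: dominant thirteenth on Eb.
Root: Eb
Major 3rd (3rd): G
Perfect 5th (5th): Bb
Minor 7th (7th): Db
Major 9th (9th): F
Major 13th (13th): C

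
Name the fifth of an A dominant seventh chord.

A dominant seventh is built on A; its 5th is a perfect 5th above the root.
A fifth above A uses the letter E, and the perfect 5th above A is E.

E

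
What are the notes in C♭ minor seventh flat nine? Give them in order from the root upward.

C♭ minor seventh flat nine is a minor seventh flat nine built on C-flat.
- root: C-flat
- minor 3rd: E-double-flat
- perfect 5th: G-flat
- minor 7th: B-double-flat
- minor 9th: D-double-flat

C-flat, E-double-flat, G-flat, B-double-flat, D-double-flat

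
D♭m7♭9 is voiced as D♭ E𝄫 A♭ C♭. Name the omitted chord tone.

F♭

The full D♭m7♭9 chord is D♭, F♭, A♭, C♭, E𝄫.
Comparing with the voicing, the minor 3rd (3rd) — F♭ — is absent.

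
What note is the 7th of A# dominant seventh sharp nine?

G-sharp

A# dominant seventh sharp nine is built on A-sharp; its 7th is a minor 7th above the root.
A seventh above A uses the letter G, and the minor 7th above A-sharp is G-sharp.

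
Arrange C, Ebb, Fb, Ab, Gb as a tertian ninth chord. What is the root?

Arranged so that each adjacent pair is a third by letter name: Fb – Ab – C – Ebb – Gb.
The bottom of that stack, Fb, is the root (this is Fb dominant ninth sharp five).

Fb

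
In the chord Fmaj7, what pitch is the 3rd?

A

Root of Fmaj7 = F. The 3rd is a major 3rd: F up a major 3rd → A.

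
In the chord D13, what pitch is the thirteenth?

B

Root of D13 = D. The 13th is a major 13th: D up a major 13th → B.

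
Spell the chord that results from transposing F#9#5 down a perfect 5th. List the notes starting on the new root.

Transposed root: F# → B (perfect 5th down). So we spell B dominant ninth sharp five:
B — root
D# — major 3rd
F## — augmented 5th
A — minor 7th
C# — major 9th

B  D#  F##  A  C#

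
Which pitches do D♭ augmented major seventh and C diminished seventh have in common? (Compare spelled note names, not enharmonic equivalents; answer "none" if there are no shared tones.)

C

D♭ augmented major seventh = Db, F, A, C.
C diminished seventh = C, Eb, Gb, Bbb.
Shared: C.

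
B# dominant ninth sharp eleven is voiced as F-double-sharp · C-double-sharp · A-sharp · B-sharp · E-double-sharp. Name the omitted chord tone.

D-double-sharp

B# dominant ninth sharp eleven = B-sharp, D-double-sharp, F-double-sharp, A-sharp, C-double-sharp, E-double-sharp. The voicing lacks the 3rd (major 3rd), D-double-sharp.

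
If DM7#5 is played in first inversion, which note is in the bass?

F#

DM7#5 in root position is D–F#–A#–C#.
First inversion places the third in the bass, which is F#.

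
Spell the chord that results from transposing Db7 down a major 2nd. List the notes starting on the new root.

Cb – Eb – Gb – Bbb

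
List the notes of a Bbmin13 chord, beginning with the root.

Bb – Db – F – Ab – C – Eb – G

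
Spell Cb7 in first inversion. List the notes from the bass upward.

In root position, Cb7 is Cb–Eb–Gb–Bbb.
First inversion puts the third (Eb) in the bass.

Eb, Gb, Bbb, Cb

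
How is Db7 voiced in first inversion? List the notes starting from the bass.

F, Ab, Cb, Db

In root position, Db7 is Db–F–Ab–Cb.
First inversion puts the third (F) in the bass.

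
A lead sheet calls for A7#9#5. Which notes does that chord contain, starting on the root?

A7#9#5 is a dominant seventh sharp nine sharp five built on A.
root → A
3rd (major 3rd) → C#
5th (augmented 5th) → E#
7th (minor 7th) → G
9th (augmented 9th) → B#

A – C# – E# – G – B#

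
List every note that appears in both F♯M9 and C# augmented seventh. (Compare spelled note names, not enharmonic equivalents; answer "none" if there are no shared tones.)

F♯M9 = F♯, A♯, C♯, E♯, G♯.
C# augmented seventh = C♯, E♯, G𝄪, B.
Shared: C♯, E♯.

C♯, E♯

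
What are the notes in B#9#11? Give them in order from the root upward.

B#, D##, F##, A#, C##, E##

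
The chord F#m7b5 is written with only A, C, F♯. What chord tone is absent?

The full F#m7b5 chord is F♯, A, C, E.
Comparing with the voicing, the minor 7th (7th) — E — is absent.

E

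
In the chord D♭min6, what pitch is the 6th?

Root of D♭min6 = Db. The 6th is a major 6th: Db up a major 6th → Bb.

Bb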